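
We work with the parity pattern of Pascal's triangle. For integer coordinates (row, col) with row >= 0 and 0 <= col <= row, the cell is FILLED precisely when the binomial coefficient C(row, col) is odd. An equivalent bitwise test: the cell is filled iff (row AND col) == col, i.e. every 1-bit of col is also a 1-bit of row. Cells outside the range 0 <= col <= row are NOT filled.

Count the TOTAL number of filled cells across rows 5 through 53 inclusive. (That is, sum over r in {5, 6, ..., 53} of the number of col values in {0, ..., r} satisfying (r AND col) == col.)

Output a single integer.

Answer: 454

Derivation:
r5=101 pc2: +4 =4
r6=110 pc2: +4 =8
r7=111 pc3: +8 =16
r8=1000 pc1: +2 =18
r9=1001 pc2: +4 =22
r10=1010 pc2: +4 =26
r11=1011 pc3: +8 =34
r12=1100 pc2: +4 =38
r13=1101 pc3: +8 =46
r14=1110 pc3: +8 =54
r15=1111 pc4: +16 =70
r16=10000 pc1: +2 =72
r17=10001 pc2: +4 =76
r18=10010 pc2: +4 =80
r19=10011 pc3: +8 =88
r20=10100 pc2: +4 =92
r21=10101 pc3: +8 =100
r22=10110 pc3: +8 =108
r23=10111 pc4: +16 =124
r24=11000 pc2: +4 =128
r25=11001 pc3: +8 =136
r26=11010 pc3: +8 =144
r27=11011 pc4: +16 =160
r28=11100 pc3: +8 =168
r29=11101 pc4: +16 =184
r30=11110 pc4: +16 =200
r31=11111 pc5: +32 =232
r32=100000 pc1: +2 =234
r33=100001 pc2: +4 =238
r34=100010 pc2: +4 =242
r35=100011 pc3: +8 =250
r36=100100 pc2: +4 =254
r37=100101 pc3: +8 =262
r38=100110 pc3: +8 =270
r39=100111 pc4: +16 =286
r40=101000 pc2: +4 =290
r41=101001 pc3: +8 =298
r42=101010 pc3: +8 =306
r43=101011 pc4: +16 =322
r44=101100 pc3: +8 =330
r45=101101 pc4: +16 =346
r46=101110 pc4: +16 =362
r47=101111 pc5: +32 =394
r48=110000 pc2: +4 =398
r49=110001 pc3: +8 =406
r50=110010 pc3: +8 =414
r51=110011 pc4: +16 =430
r52=110100 pc3: +8 =438
r53=110101 pc4: +16 =454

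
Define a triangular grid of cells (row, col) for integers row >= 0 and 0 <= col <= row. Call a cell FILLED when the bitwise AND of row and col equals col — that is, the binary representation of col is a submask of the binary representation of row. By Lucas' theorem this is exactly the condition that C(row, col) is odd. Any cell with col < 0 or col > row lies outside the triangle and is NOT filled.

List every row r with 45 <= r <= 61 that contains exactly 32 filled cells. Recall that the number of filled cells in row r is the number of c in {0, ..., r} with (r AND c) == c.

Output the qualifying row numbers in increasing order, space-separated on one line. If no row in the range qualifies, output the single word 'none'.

Row r has 2^popcount(r) filled cells, so we need popcount(r) = log2(32) = 5.
Scan r = 45..61 and keep those with exactly 5 one-bits:
r=45=101101 popcount=4 -> skip
r=46=101110 popcount=4 -> skip
r=47=101111 popcount=5 -> KEEP
r=48=110000 popcount=2 -> skip
r=49=110001 popcount=3 -> skip
r=50=110010 popcount=3 -> skip
r=51=110011 popcount=4 -> skip
r=52=110100 popcount=3 -> skip
r=53=110101 popcount=4 -> skip
r=54=110110 popcount=4 -> skip
r=55=110111 popcount=5 -> KEEP
r=56=111000 popcount=3 -> skip
r=57=111001 popcount=4 -> skip
r=58=111010 popcount=4 -> skip
r=59=111011 popcount=5 -> KEEP
r=60=111100 popcount=4 -> skip
r=61=111101 popcount=5 -> KEEP
Kept rows: 47 55 59 61

Answer: 47 55 59 61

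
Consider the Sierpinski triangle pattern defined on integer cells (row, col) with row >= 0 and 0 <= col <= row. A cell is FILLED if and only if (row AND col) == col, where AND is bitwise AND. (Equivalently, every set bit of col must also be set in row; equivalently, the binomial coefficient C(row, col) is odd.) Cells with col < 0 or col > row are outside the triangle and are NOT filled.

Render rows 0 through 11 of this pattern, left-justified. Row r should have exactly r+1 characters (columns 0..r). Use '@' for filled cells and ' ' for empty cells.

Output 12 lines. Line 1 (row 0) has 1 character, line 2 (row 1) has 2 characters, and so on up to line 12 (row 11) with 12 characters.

r0=0: @
r1=1: @@
r2=10: @ @
r3=11: @@@@
r4=100: @   @
r5=101: @@  @@
r6=110: @ @ @ @
r7=111: @@@@@@@@
r8=1000: @       @
r9=1001: @@      @@
r10=1010: @ @     @ @
r11=1011: @@@@    @@@@

Answer: @
@@
@ @
@@@@
@   @
@@  @@
@ @ @ @
@@@@@@@@
@       @
@@      @@
@ @     @ @
@@@@    @@@@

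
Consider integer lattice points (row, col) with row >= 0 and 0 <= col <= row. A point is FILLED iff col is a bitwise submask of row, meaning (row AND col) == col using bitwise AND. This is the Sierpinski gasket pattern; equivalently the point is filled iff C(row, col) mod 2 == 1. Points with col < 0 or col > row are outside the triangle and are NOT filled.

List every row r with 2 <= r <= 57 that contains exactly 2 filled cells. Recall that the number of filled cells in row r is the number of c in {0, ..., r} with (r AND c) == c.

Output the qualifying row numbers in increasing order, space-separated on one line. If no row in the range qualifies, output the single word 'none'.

Row r has 2^popcount(r) filled cells, so we need popcount(r) = log2(2) = 1.
Scan r = 2..57 and keep those with exactly 1 one-bits:
r=2=10 popcount=1 -> KEEP
r=3=11 popcount=2 -> skip
r=4=100 popcount=1 -> KEEP
r=5=101 popcount=2 -> skip
r=6=110 popcount=2 -> skip
r=7=111 popcount=3 -> skip
r=8=1000 popcount=1 -> KEEP
r=9=1001 popcount=2 -> skip
r=10=1010 popcount=2 -> skip
r=11=1011 popcount=3 -> skip
r=12=1100 popcount=2 -> skip
r=13=1101 popcount=3 -> skip
r=14=1110 popcount=3 -> skip
r=15=1111 popcount=4 -> skip
r=16=10000 popcount=1 -> KEEP
r=17=10001 popcount=2 -> skip
r=18=10010 popcount=2 -> skip
r=19=10011 popcount=3 -> skip
r=20=10100 popcount=2 -> skip
r=21=10101 popcount=3 -> skip
r=22=10110 popcount=3 -> skip
r=23=10111 popcount=4 -> skip
r=24=11000 popcount=2 -> skip
r=25=11001 popcount=3 -> skip
r=26=11010 popcount=3 -> skip
r=27=11011 popcount=4 -> skip
r=28=11100 popcount=3 -> skip
r=29=11101 popcount=4 -> skip
r=30=11110 popcount=4 -> skip
r=31=11111 popcount=5 -> skip
r=32=100000 popcount=1 -> KEEP
r=33=100001 popcount=2 -> skip
r=34=100010 popcount=2 -> skip
r=35=100011 popcount=3 -> skip
r=36=100100 popcount=2 -> skip
r=37=100101 popcount=3 -> skip
r=38=100110 popcount=3 -> skip
r=39=100111 popcount=4 -> skip
r=40=101000 popcount=2 -> skip
r=41=101001 popcount=3 -> skip
r=42=101010 popcount=3 -> skip
r=43=101011 popcount=4 -> skip
r=44=101100 popcount=3 -> skip
r=45=101101 popcount=4 -> skip
r=46=101110 popcount=4 -> skip
r=47=101111 popcount=5 -> skip
r=48=110000 popcount=2 -> skip
r=49=110001 popcount=3 -> skip
r=50=110010 popcount=3 -> skip
r=51=110011 popcount=4 -> skip
r=52=110100 popcount=3 -> skip
r=53=110101 popcount=4 -> skip
r=54=110110 popcount=4 -> skip
r=55=110111 popcount=5 -> skip
r=56=111000 popcount=3 -> skip
r=57=111001 popcount=4 -> skip
Kept rows: 2 4 8 16 32

Answer: 2 4 8 16 32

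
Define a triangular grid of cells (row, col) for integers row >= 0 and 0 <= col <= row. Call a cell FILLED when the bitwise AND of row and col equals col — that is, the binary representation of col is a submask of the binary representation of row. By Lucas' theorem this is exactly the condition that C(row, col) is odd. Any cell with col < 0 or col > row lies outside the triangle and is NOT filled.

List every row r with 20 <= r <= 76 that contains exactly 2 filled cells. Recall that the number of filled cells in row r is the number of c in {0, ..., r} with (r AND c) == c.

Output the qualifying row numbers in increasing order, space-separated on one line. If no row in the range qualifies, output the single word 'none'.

Row r has 2^popcount(r) filled cells, so we need popcount(r) = log2(2) = 1.
Scan r = 20..76 and keep those with exactly 1 one-bits:
r=20=10100 popcount=2 -> skip
r=21=10101 popcount=3 -> skip
r=22=10110 popcount=3 -> skip
r=23=10111 popcount=4 -> skip
r=24=11000 popcount=2 -> skip
r=25=11001 popcount=3 -> skip
r=26=11010 popcount=3 -> skip
r=27=11011 popcount=4 -> skip
r=28=11100 popcount=3 -> skip
r=29=11101 popcount=4 -> skip
r=30=11110 popcount=4 -> skip
r=31=11111 popcount=5 -> skip
r=32=100000 popcount=1 -> KEEP
r=33=100001 popcount=2 -> skip
r=34=100010 popcount=2 -> skip
r=35=100011 popcount=3 -> skip
r=36=100100 popcount=2 -> skip
r=37=100101 popcount=3 -> skip
r=38=100110 popcount=3 -> skip
r=39=100111 popcount=4 -> skip
r=40=101000 popcount=2 -> skip
r=41=101001 popcount=3 -> skip
r=42=101010 popcount=3 -> skip
r=43=101011 popcount=4 -> skip
r=44=101100 popcount=3 -> skip
r=45=101101 popcount=4 -> skip
r=46=101110 popcount=4 -> skip
r=47=101111 popcount=5 -> skip
r=48=110000 popcount=2 -> skip
r=49=110001 popcount=3 -> skip
r=50=110010 popcount=3 -> skip
r=51=110011 popcount=4 -> skip
r=52=110100 popcount=3 -> skip
r=53=110101 popcount=4 -> skip
r=54=110110 popcount=4 -> skip
r=55=110111 popcount=5 -> skip
r=56=111000 popcount=3 -> skip
r=57=111001 popcount=4 -> skip
r=58=111010 popcount=4 -> skip
r=59=111011 popcount=5 -> skip
r=60=111100 popcount=4 -> skip
r=61=111101 popcount=5 -> skip
r=62=111110 popcount=5 -> skip
r=63=111111 popcount=6 -> skip
r=64=1000000 popcount=1 -> KEEP
r=65=1000001 popcount=2 -> skip
r=66=1000010 popcount=2 -> skip
r=67=1000011 popcount=3 -> skip
r=68=1000100 popcount=2 -> skip
r=69=1000101 popcount=3 -> skip
r=70=1000110 popcount=3 -> skip
r=71=1000111 popcount=4 -> skip
r=72=1001000 popcount=2 -> skip
r=73=1001001 popcount=3 -> skip
r=74=1001010 popcount=3 -> skip
r=75=1001011 popcount=4 -> skip
r=76=1001100 popcount=3 -> skip
Kept rows: 32 64

Answer: 32 64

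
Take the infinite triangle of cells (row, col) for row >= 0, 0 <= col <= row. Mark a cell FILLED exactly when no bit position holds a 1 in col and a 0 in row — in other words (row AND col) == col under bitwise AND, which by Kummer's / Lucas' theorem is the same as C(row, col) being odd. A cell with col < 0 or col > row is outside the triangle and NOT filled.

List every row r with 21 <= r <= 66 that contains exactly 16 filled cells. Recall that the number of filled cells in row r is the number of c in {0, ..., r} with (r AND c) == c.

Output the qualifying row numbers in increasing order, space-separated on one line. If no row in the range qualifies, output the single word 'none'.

Row r has 2^popcount(r) filled cells, so we need popcount(r) = log2(16) = 4.
Scan r = 21..66 and keep those with exactly 4 one-bits:
r=21=10101 popcount=3 -> skip
r=22=10110 popcount=3 -> skip
r=23=10111 popcount=4 -> KEEP
r=24=11000 popcount=2 -> skip
r=25=11001 popcount=3 -> skip
r=26=11010 popcount=3 -> skip
r=27=11011 popcount=4 -> KEEP
r=28=11100 popcount=3 -> skip
r=29=11101 popcount=4 -> KEEP
r=30=11110 popcount=4 -> KEEP
r=31=11111 popcount=5 -> skip
r=32=100000 popcount=1 -> skip
r=33=100001 popcount=2 -> skip
r=34=100010 popcount=2 -> skip
r=35=100011 popcount=3 -> skip
r=36=100100 popcount=2 -> skip
r=37=100101 popcount=3 -> skip
r=38=100110 popcount=3 -> skip
r=39=100111 popcount=4 -> KEEP
r=40=101000 popcount=2 -> skip
r=41=101001 popcount=3 -> skip
r=42=101010 popcount=3 -> skip
r=43=101011 popcount=4 -> KEEP
r=44=101100 popcount=3 -> skip
r=45=101101 popcount=4 -> KEEP
r=46=101110 popcount=4 -> KEEP
r=47=101111 popcount=5 -> skip
r=48=110000 popcount=2 -> skip
r=49=110001 popcount=3 -> skip
r=50=110010 popcount=3 -> skip
r=51=110011 popcount=4 -> KEEP
r=52=110100 popcount=3 -> skip
r=53=110101 popcount=4 -> KEEP
r=54=110110 popcount=4 -> KEEP
r=55=110111 popcount=5 -> skip
r=56=111000 popcount=3 -> skip
r=57=111001 popcount=4 -> KEEP
r=58=111010 popcount=4 -> KEEP
r=59=111011 popcount=5 -> skip
r=60=111100 popcount=4 -> KEEP
r=61=111101 popcount=5 -> skip
r=62=111110 popcount=5 -> skip
r=63=111111 popcount=6 -> skip
r=64=1000000 popcount=1 -> skip
r=65=1000001 popcount=2 -> skip
r=66=1000010 popcount=2 -> skip
Kept rows: 23 27 29 30 39 43 45 46 51 53 54 57 58 60

Answer: 23 27 29 30 39 43 45 46 51 53 54 57 58 60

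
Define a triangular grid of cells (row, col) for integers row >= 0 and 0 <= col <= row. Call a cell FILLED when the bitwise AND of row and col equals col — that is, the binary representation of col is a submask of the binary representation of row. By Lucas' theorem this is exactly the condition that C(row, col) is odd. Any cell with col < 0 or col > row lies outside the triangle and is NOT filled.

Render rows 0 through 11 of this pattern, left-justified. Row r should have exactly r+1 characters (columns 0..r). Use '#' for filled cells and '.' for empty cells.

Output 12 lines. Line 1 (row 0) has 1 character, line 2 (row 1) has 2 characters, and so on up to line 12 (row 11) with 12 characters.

Answer: #
##
#.#
####
#...#
##..##
#.#.#.#
########
#.......#
##......##
#.#.....#.#
####....####

Derivation:
r0=0: #
r1=1: ##
r2=10: #.#
r3=11: ####
r4=100: #...#
r5=101: ##..##
r6=110: #.#.#.#
r7=111: ########
r8=1000: #.......#
r9=1001: ##......##
r10=1010: #.#.....#.#
r11=1011: ####....####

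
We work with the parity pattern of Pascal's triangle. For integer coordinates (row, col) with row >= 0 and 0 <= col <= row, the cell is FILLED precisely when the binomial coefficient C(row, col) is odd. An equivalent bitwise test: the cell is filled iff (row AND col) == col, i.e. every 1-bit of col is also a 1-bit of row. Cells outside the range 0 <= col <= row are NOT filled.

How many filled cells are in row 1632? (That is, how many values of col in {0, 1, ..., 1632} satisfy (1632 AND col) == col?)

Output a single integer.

Answer: 16

Derivation:
1632 in binary = 11001100000
popcount(1632) = number of 1-bits in 11001100000 = 4
A col c satisfies (1632 AND c) == c iff every set bit of c is also set in 1632; each of the 4 set bits of 1632 can independently be on or off in c.
count = 2^4 = 16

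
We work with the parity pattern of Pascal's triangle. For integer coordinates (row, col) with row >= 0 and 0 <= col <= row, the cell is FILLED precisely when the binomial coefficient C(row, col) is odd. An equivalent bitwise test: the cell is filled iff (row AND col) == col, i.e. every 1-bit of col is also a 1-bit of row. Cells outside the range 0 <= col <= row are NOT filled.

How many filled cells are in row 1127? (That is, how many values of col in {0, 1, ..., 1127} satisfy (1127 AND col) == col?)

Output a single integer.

Answer: 64

Derivation:
1127 in binary = 10001100111
popcount(1127) = number of 1-bits in 10001100111 = 6
A col c satisfies (1127 AND c) == c iff every set bit of c is also set in 1127; each of the 6 set bits of 1127 can independently be on or off in c.
count = 2^6 = 64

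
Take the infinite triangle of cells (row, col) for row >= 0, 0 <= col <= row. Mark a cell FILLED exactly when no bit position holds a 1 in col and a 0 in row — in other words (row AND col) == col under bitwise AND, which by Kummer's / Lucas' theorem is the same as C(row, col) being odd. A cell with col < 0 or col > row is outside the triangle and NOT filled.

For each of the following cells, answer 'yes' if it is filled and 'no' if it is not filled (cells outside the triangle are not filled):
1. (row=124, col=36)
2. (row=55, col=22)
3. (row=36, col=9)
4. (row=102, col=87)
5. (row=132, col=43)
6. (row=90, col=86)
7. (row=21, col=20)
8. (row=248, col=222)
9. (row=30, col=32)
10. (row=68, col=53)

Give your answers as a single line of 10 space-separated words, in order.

(124,36): row=0b1111100, col=0b100100, row AND col = 0b100100 = 36; 36 == 36 -> filled
(55,22): row=0b110111, col=0b10110, row AND col = 0b10110 = 22; 22 == 22 -> filled
(36,9): row=0b100100, col=0b1001, row AND col = 0b0 = 0; 0 != 9 -> empty
(102,87): row=0b1100110, col=0b1010111, row AND col = 0b1000110 = 70; 70 != 87 -> empty
(132,43): row=0b10000100, col=0b101011, row AND col = 0b0 = 0; 0 != 43 -> empty
(90,86): row=0b1011010, col=0b1010110, row AND col = 0b1010010 = 82; 82 != 86 -> empty
(21,20): row=0b10101, col=0b10100, row AND col = 0b10100 = 20; 20 == 20 -> filled
(248,222): row=0b11111000, col=0b11011110, row AND col = 0b11011000 = 216; 216 != 222 -> empty
(30,32): col outside [0, 30] -> not filled
(68,53): row=0b1000100, col=0b110101, row AND col = 0b100 = 4; 4 != 53 -> empty

Answer: yes yes no no no no yes no no no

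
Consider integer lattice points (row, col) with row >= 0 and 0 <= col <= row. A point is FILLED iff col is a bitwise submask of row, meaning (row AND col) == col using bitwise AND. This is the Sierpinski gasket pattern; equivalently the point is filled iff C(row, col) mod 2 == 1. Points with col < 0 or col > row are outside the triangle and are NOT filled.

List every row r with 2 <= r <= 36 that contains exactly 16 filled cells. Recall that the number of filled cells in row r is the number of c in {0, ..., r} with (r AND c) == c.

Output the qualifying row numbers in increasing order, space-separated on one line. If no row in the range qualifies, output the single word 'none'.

Row r has 2^popcount(r) filled cells, so we need popcount(r) = log2(16) = 4.
Scan r = 2..36 and keep those with exactly 4 one-bits:
r=2=10 popcount=1 -> skip
r=3=11 popcount=2 -> skip
r=4=100 popcount=1 -> skip
r=5=101 popcount=2 -> skip
r=6=110 popcount=2 -> skip
r=7=111 popcount=3 -> skip
r=8=1000 popcount=1 -> skip
r=9=1001 popcount=2 -> skip
r=10=1010 popcount=2 -> skip
r=11=1011 popcount=3 -> skip
r=12=1100 popcount=2 -> skip
r=13=1101 popcount=3 -> skip
r=14=1110 popcount=3 -> skip
r=15=1111 popcount=4 -> KEEP
r=16=10000 popcount=1 -> skip
r=17=10001 popcount=2 -> skip
r=18=10010 popcount=2 -> skip
r=19=10011 popcount=3 -> skip
r=20=10100 popcount=2 -> skip
r=21=10101 popcount=3 -> skip
r=22=10110 popcount=3 -> skip
r=23=10111 popcount=4 -> KEEP
r=24=11000 popcount=2 -> skip
r=25=11001 popcount=3 -> skip
r=26=11010 popcount=3 -> skip
r=27=11011 popcount=4 -> KEEP
r=28=11100 popcount=3 -> skip
r=29=11101 popcount=4 -> KEEP
r=30=11110 popcount=4 -> KEEP
r=31=11111 popcount=5 -> skip
r=32=100000 popcount=1 -> skip
r=33=100001 popcount=2 -> skip
r=34=100010 popcount=2 -> skip
r=35=100011 popcount=3 -> skip
r=36=100100 popcount=2 -> skip
Kept rows: 15 23 27 29 30

Answer: 15 23 27 29 30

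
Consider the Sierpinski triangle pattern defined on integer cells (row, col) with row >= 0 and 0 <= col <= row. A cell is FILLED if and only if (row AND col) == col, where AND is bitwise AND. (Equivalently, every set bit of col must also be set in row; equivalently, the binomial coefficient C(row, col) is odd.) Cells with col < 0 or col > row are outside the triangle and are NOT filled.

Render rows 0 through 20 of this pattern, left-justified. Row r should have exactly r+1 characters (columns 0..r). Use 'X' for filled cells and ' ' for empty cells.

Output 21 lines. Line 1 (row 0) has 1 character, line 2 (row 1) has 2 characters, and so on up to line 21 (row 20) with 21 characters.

r0=0: X
r1=1: XX
r2=10: X X
r3=11: XXXX
r4=100: X   X
r5=101: XX  XX
r6=110: X X X X
r7=111: XXXXXXXX
r8=1000: X       X
r9=1001: XX      XX
r10=1010: X X     X X
r11=1011: XXXX    XXXX
r12=1100: X   X   X   X
r13=1101: XX  XX  XX  XX
r14=1110: X X X X X X X X
r15=1111: XXXXXXXXXXXXXXXX
r16=10000: X               X
r17=10001: XX              XX
r18=10010: X X             X X
r19=10011: XXXX            XXXX
r20=10100: X   X           X   X

Answer: X
XX
X X
XXXX
X   X
XX  XX
X X X X
XXXXXXXX
X       X
XX      XX
X X     X X
XXXX    XXXX
X   X   X   X
XX  XX  XX  XX
X X X X X X X X
XXXXXXXXXXXXXXXX
X               X
XX              XX
X X             X X
XXXX            XXXX
X   X           X   X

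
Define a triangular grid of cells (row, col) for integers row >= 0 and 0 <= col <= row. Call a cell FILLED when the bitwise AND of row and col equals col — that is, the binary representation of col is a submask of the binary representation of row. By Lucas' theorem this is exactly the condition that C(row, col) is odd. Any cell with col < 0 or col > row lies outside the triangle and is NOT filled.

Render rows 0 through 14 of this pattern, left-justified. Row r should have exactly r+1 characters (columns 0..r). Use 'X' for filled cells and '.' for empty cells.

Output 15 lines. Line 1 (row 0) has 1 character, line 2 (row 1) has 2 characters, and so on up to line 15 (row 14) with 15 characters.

r0=0: X
r1=1: XX
r2=10: X.X
r3=11: XXXX
r4=100: X...X
r5=101: XX..XX
r6=110: X.X.X.X
r7=111: XXXXXXXX
r8=1000: X.......X
r9=1001: XX......XX
r10=1010: X.X.....X.X
r11=1011: XXXX....XXXX
r12=1100: X...X...X...X
r13=1101: XX..XX..XX..XX
r14=1110: X.X.X.X.X.X.X.X

Answer: X
XX
X.X
XXXX
X...X
XX..XX
X.X.X.X
XXXXXXXX
X.......X
XX......XX
X.X.....X.X
XXXX....XXXX
X...X...X...X
XX..XX..XX..XX
X.X.X.X.X.X.X.X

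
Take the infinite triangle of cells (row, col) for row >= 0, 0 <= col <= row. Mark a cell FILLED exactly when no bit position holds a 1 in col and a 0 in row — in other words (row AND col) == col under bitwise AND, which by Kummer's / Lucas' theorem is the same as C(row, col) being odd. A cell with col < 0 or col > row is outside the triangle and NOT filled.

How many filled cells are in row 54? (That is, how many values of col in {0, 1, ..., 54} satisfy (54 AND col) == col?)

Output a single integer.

54 in binary = 110110
popcount(54) = number of 1-bits in 110110 = 4
A col c satisfies (54 AND c) == c iff every set bit of c is also set in 54; each of the 4 set bits of 54 can independently be on or off in c.
count = 2^4 = 16

Answer: 16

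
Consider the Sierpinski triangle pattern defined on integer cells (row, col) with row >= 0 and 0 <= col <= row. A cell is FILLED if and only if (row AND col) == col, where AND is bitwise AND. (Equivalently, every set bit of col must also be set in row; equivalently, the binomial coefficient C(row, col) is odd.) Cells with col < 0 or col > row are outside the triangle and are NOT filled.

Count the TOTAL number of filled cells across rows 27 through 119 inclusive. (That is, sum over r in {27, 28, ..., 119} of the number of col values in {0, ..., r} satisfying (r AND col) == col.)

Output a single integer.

r27=11011 pc4: +16 =16
r28=11100 pc3: +8 =24
r29=11101 pc4: +16 =40
r30=11110 pc4: +16 =56
r31=11111 pc5: +32 =88
r32=100000 pc1: +2 =90
r33=100001 pc2: +4 =94
r34=100010 pc2: +4 =98
r35=100011 pc3: +8 =106
r36=100100 pc2: +4 =110
r37=100101 pc3: +8 =118
r38=100110 pc3: +8 =126
r39=100111 pc4: +16 =142
r40=101000 pc2: +4 =146
r41=101001 pc3: +8 =154
r42=101010 pc3: +8 =162
r43=101011 pc4: +16 =178
r44=101100 pc3: +8 =186
r45=101101 pc4: +16 =202
r46=101110 pc4: +16 =218
r47=101111 pc5: +32 =250
r48=110000 pc2: +4 =254
r49=110001 pc3: +8 =262
r50=110010 pc3: +8 =270
r51=110011 pc4: +16 =286
r52=110100 pc3: +8 =294
r53=110101 pc4: +16 =310
r54=110110 pc4: +16 =326
r55=110111 pc5: +32 =358
r56=111000 pc3: +8 =366
r57=111001 pc4: +16 =382
r58=111010 pc4: +16 =398
r59=111011 pc5: +32 =430
r60=111100 pc4: +16 =446
r61=111101 pc5: +32 =478
r62=111110 pc5: +32 =510
r63=111111 pc6: +64 =574
r64=1000000 pc1: +2 =576
r65=1000001 pc2: +4 =580
r66=1000010 pc2: +4 =584
r67=1000011 pc3: +8 =592
r68=1000100 pc2: +4 =596
r69=1000101 pc3: +8 =604
r70=1000110 pc3: +8 =612
r71=1000111 pc4: +16 =628
r72=1001000 pc2: +4 =632
r73=1001001 pc3: +8 =640
r74=1001010 pc3: +8 =648
r75=1001011 pc4: +16 =664
r76=1001100 pc3: +8 =672
r77=1001101 pc4: +16 =688
r78=1001110 pc4: +16 =704
r79=1001111 pc5: +32 =736
r80=1010000 pc2: +4 =740
r81=1010001 pc3: +8 =748
r82=1010010 pc3: +8 =756
r83=1010011 pc4: +16 =772
r84=1010100 pc3: +8 =780
r85=1010101 pc4: +16 =796
r86=1010110 pc4: +16 =812
r87=1010111 pc5: +32 =844
r88=1011000 pc3: +8 =852
r89=1011001 pc4: +16 =868
r90=1011010 pc4: +16 =884
r91=1011011 pc5: +32 =916
r92=1011100 pc4: +16 =932
r93=1011101 pc5: +32 =964
r94=1011110 pc5: +32 =996
r95=1011111 pc6: +64 =1060
r96=1100000 pc2: +4 =1064
r97=1100001 pc3: +8 =1072
r98=1100010 pc3: +8 =1080
r99=1100011 pc4: +16 =1096
r100=1100100 pc3: +8 =1104
r101=1100101 pc4: +16 =1120
r102=1100110 pc4: +16 =1136
r103=1100111 pc5: +32 =1168
r104=1101000 pc3: +8 =1176
r105=1101001 pc4: +16 =1192
r106=1101010 pc4: +16 =1208
r107=1101011 pc5: +32 =1240
r108=1101100 pc4: +16 =1256
r109=1101101 pc5: +32 =1288
r110=1101110 pc5: +32 =1320
r111=1101111 pc6: +64 =1384
r112=1110000 pc3: +8 =1392
r113=1110001 pc4: +16 =1408
r114=1110010 pc4: +16 =1424
r115=1110011 pc5: +32 =1456
r116=1110100 pc4: +16 =1472
r117=1110101 pc5: +32 =1504
r118=1110110 pc5: +32 =1536
r119=1110111 pc6: +64 =1600

Answer: 1600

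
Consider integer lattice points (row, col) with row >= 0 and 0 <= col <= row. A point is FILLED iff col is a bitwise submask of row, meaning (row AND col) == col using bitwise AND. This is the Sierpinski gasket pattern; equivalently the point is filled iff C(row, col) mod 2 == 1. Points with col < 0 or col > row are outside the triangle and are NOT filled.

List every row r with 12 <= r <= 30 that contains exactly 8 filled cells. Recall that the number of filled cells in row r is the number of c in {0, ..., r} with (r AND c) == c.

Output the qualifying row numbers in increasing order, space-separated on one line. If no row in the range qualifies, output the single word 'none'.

Answer: 13 14 19 21 22 25 26 28

Derivation:
Row r has 2^popcount(r) filled cells, so we need popcount(r) = log2(8) = 3.
Scan r = 12..30 and keep those with exactly 3 one-bits:
r=12=1100 popcount=2 -> skip
r=13=1101 popcount=3 -> KEEP
r=14=1110 popcount=3 -> KEEP
r=15=1111 popcount=4 -> skip
r=16=10000 popcount=1 -> skip
r=17=10001 popcount=2 -> skip
r=18=10010 popcount=2 -> skip
r=19=10011 popcount=3 -> KEEP
r=20=10100 popcount=2 -> skip
r=21=10101 popcount=3 -> KEEP
r=22=10110 popcount=3 -> KEEP
r=23=10111 popcount=4 -> skip
r=24=11000 popcount=2 -> skip
r=25=11001 popcount=3 -> KEEP
r=26=11010 popcount=3 -> KEEP
r=27=11011 popcount=4 -> skip
r=28=11100 popcount=3 -> KEEP
r=29=11101 popcount=4 -> skip
r=30=11110 popcount=4 -> skip
Kept rows: 13 14 19 21 22 25 26 28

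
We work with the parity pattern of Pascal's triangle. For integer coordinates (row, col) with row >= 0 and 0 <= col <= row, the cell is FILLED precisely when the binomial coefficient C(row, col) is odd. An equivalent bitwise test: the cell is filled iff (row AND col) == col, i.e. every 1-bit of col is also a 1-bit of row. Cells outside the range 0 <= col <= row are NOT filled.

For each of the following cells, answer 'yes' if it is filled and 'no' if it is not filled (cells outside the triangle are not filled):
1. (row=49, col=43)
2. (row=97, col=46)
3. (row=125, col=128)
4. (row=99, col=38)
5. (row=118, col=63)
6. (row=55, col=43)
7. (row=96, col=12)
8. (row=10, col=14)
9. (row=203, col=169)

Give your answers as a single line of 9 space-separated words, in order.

(49,43): row=0b110001, col=0b101011, row AND col = 0b100001 = 33; 33 != 43 -> empty
(97,46): row=0b1100001, col=0b101110, row AND col = 0b100000 = 32; 32 != 46 -> empty
(125,128): col outside [0, 125] -> not filled
(99,38): row=0b1100011, col=0b100110, row AND col = 0b100010 = 34; 34 != 38 -> empty
(118,63): row=0b1110110, col=0b111111, row AND col = 0b110110 = 54; 54 != 63 -> empty
(55,43): row=0b110111, col=0b101011, row AND col = 0b100011 = 35; 35 != 43 -> empty
(96,12): row=0b1100000, col=0b1100, row AND col = 0b0 = 0; 0 != 12 -> empty
(10,14): col outside [0, 10] -> not filled
(203,169): row=0b11001011, col=0b10101001, row AND col = 0b10001001 = 137; 137 != 169 -> empty

Answer: no no no no no no no no no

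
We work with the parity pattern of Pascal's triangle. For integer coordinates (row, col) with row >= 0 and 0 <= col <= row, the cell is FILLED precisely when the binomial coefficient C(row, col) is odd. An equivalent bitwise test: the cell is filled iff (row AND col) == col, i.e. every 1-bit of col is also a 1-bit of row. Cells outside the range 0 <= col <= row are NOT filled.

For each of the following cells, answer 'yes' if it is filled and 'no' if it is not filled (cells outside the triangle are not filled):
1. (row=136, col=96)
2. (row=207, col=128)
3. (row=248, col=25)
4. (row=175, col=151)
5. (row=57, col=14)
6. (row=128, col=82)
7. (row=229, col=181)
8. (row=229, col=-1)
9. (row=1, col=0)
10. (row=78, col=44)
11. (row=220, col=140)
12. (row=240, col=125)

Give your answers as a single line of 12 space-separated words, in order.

Answer: no yes no no no no no no yes no yes no

Derivation:
(136,96): row=0b10001000, col=0b1100000, row AND col = 0b0 = 0; 0 != 96 -> empty
(207,128): row=0b11001111, col=0b10000000, row AND col = 0b10000000 = 128; 128 == 128 -> filled
(248,25): row=0b11111000, col=0b11001, row AND col = 0b11000 = 24; 24 != 25 -> empty
(175,151): row=0b10101111, col=0b10010111, row AND col = 0b10000111 = 135; 135 != 151 -> empty
(57,14): row=0b111001, col=0b1110, row AND col = 0b1000 = 8; 8 != 14 -> empty
(128,82): row=0b10000000, col=0b1010010, row AND col = 0b0 = 0; 0 != 82 -> empty
(229,181): row=0b11100101, col=0b10110101, row AND col = 0b10100101 = 165; 165 != 181 -> empty
(229,-1): col outside [0, 229] -> not filled
(1,0): row=0b1, col=0b0, row AND col = 0b0 = 0; 0 == 0 -> filled
(78,44): row=0b1001110, col=0b101100, row AND col = 0b1100 = 12; 12 != 44 -> empty
(220,140): row=0b11011100, col=0b10001100, row AND col = 0b10001100 = 140; 140 == 140 -> filled
(240,125): row=0b11110000, col=0b1111101, row AND col = 0b1110000 = 112; 112 != 125 -> empty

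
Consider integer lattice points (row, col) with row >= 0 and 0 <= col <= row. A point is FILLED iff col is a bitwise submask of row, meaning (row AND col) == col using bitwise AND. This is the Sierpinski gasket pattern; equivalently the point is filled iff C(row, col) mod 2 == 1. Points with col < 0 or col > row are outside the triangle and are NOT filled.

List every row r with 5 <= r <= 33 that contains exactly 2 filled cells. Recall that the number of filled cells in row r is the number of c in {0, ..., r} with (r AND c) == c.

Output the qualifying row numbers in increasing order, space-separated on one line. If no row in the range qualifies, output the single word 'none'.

Row r has 2^popcount(r) filled cells, so we need popcount(r) = log2(2) = 1.
Scan r = 5..33 and keep those with exactly 1 one-bits:
r=5=101 popcount=2 -> skip
r=6=110 popcount=2 -> skip
r=7=111 popcount=3 -> skip
r=8=1000 popcount=1 -> KEEP
r=9=1001 popcount=2 -> skip
r=10=1010 popcount=2 -> skip
r=11=1011 popcount=3 -> skip
r=12=1100 popcount=2 -> skip
r=13=1101 popcount=3 -> skip
r=14=1110 popcount=3 -> skip
r=15=1111 popcount=4 -> skip
r=16=10000 popcount=1 -> KEEP
r=17=10001 popcount=2 -> skip
r=18=10010 popcount=2 -> skip
r=19=10011 popcount=3 -> skip
r=20=10100 popcount=2 -> skip
r=21=10101 popcount=3 -> skip
r=22=10110 popcount=3 -> skip
r=23=10111 popcount=4 -> skip
r=24=11000 popcount=2 -> skip
r=25=11001 popcount=3 -> skip
r=26=11010 popcount=3 -> skip
r=27=11011 popcount=4 -> skip
r=28=11100 popcount=3 -> skip
r=29=11101 popcount=4 -> skip
r=30=11110 popcount=4 -> skip
r=31=11111 popcount=5 -> skip
r=32=100000 popcount=1 -> KEEP
r=33=100001 popcount=2 -> skip
Kept rows: 8 16 32

Answer: 8 16 32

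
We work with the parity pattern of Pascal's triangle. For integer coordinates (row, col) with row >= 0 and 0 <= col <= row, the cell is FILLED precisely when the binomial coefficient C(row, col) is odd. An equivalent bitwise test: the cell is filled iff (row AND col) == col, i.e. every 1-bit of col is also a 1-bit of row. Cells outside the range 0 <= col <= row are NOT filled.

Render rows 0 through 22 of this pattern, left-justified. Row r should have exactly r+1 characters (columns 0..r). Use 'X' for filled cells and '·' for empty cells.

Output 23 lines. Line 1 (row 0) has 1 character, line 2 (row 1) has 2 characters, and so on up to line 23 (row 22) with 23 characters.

Answer: X
XX
X·X
XXXX
X···X
XX··XX
X·X·X·X
XXXXXXXX
X·······X
XX······XX
X·X·····X·X
XXXX····XXXX
X···X···X···X
XX··XX··XX··XX
X·X·X·X·X·X·X·X
XXXXXXXXXXXXXXXX
X···············X
XX··············XX
X·X·············X·X
XXXX············XXXX
X···X···········X···X
XX··XX··········XX··XX
X·X·X·X·········X·X·X·X

Derivation:
r0=0: X
r1=1: XX
r2=10: X·X
r3=11: XXXX
r4=100: X···X
r5=101: XX··XX
r6=110: X·X·X·X
r7=111: XXXXXXXX
r8=1000: X·······X
r9=1001: XX······XX
r10=1010: X·X·····X·X
r11=1011: XXXX····XXXX
r12=1100: X···X···X···X
r13=1101: XX··XX··XX··XX
r14=1110: X·X·X·X·X·X·X·X
r15=1111: XXXXXXXXXXXXXXXX
r16=10000: X···············X
r17=10001: XX··············XX
r18=10010: X·X·············X·X
r19=10011: XXXX············XXXX
r20=10100: X···X···········X···X
r21=10101: XX··XX··········XX··XX
r22=10110: X·X·X·X·········X·X·X·X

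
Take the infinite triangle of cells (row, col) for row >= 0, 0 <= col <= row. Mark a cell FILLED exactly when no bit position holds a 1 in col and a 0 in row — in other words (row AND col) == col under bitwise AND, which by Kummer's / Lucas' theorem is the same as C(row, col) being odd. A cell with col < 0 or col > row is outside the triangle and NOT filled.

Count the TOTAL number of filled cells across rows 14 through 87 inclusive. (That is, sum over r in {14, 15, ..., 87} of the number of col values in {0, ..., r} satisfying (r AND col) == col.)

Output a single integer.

Answer: 942

Derivation:
r14=1110 pc3: +8 =8
r15=1111 pc4: +16 =24
r16=10000 pc1: +2 =26
r17=10001 pc2: +4 =30
r18=10010 pc2: +4 =34
r19=10011 pc3: +8 =42
r20=10100 pc2: +4 =46
r21=10101 pc3: +8 =54
r22=10110 pc3: +8 =62
r23=10111 pc4: +16 =78
r24=11000 pc2: +4 =82
r25=11001 pc3: +8 =90
r26=11010 pc3: +8 =98
r27=11011 pc4: +16 =114
r28=11100 pc3: +8 =122
r29=11101 pc4: +16 =138
r30=11110 pc4: +16 =154
r31=11111 pc5: +32 =186
r32=100000 pc1: +2 =188
r33=100001 pc2: +4 =192
r34=100010 pc2: +4 =196
r35=100011 pc3: +8 =204
r36=100100 pc2: +4 =208
r37=100101 pc3: +8 =216
r38=100110 pc3: +8 =224
r39=100111 pc4: +16 =240
r40=101000 pc2: +4 =244
r41=101001 pc3: +8 =252
r42=101010 pc3: +8 =260
r43=101011 pc4: +16 =276
r44=101100 pc3: +8 =284
r45=101101 pc4: +16 =300
r46=101110 pc4: +16 =316
r47=101111 pc5: +32 =348
r48=110000 pc2: +4 =352
r49=110001 pc3: +8 =360
r50=110010 pc3: +8 =368
r51=110011 pc4: +16 =384
r52=110100 pc3: +8 =392
r53=110101 pc4: +16 =408
r54=110110 pc4: +16 =424
r55=110111 pc5: +32 =456
r56=111000 pc3: +8 =464
r57=111001 pc4: +16 =480
r58=111010 pc4: +16 =496
r59=111011 pc5: +32 =528
r60=111100 pc4: +16 =544
r61=111101 pc5: +32 =576
r62=111110 pc5: +32 =608
r63=111111 pc6: +64 =672
r64=1000000 pc1: +2 =674
r65=1000001 pc2: +4 =678
r66=1000010 pc2: +4 =682
r67=1000011 pc3: +8 =690
r68=1000100 pc2: +4 =694
r69=1000101 pc3: +8 =702
r70=1000110 pc3: +8 =710
r71=1000111 pc4: +16 =726
r72=1001000 pc2: +4 =730
r73=1001001 pc3: +8 =738
r74=1001010 pc3: +8 =746
r75=1001011 pc4: +16 =762
r76=1001100 pc3: +8 =770
r77=1001101 pc4: +16 =786
r78=1001110 pc4: +16 =802
r79=1001111 pc5: +32 =834
r80=1010000 pc2: +4 =838
r81=1010001 pc3: +8 =846
r82=1010010 pc3: +8 =854
r83=1010011 pc4: +16 =870
r84=1010100 pc3: +8 =878
r85=1010101 pc4: +16 =894
r86=1010110 pc4: +16 =910
r87=1010111 pc5: +32 =942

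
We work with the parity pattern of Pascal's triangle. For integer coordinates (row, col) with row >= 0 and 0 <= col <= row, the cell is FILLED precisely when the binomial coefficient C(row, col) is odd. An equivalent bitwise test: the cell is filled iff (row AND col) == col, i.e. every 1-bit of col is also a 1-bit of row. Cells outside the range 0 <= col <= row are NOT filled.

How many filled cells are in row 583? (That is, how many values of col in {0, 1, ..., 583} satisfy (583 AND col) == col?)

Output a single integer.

583 in binary = 1001000111
popcount(583) = number of 1-bits in 1001000111 = 5
A col c satisfies (583 AND c) == c iff every set bit of c is also set in 583; each of the 5 set bits of 583 can independently be on or off in c.
count = 2^5 = 32

Answer: 32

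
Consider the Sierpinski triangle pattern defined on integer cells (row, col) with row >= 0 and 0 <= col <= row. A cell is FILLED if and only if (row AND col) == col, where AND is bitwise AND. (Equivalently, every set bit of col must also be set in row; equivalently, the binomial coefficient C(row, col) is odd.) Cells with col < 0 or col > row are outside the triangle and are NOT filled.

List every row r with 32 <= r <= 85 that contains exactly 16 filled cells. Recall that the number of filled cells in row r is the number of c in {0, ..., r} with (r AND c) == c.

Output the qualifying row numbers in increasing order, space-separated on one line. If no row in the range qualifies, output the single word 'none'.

Row r has 2^popcount(r) filled cells, so we need popcount(r) = log2(16) = 4.
Scan r = 32..85 and keep those with exactly 4 one-bits:
r=32=100000 popcount=1 -> skip
r=33=100001 popcount=2 -> skip
r=34=100010 popcount=2 -> skip
r=35=100011 popcount=3 -> skip
r=36=100100 popcount=2 -> skip
r=37=100101 popcount=3 -> skip
r=38=100110 popcount=3 -> skip
r=39=100111 popcount=4 -> KEEP
r=40=101000 popcount=2 -> skip
r=41=101001 popcount=3 -> skip
r=42=101010 popcount=3 -> skip
r=43=101011 popcount=4 -> KEEP
r=44=101100 popcount=3 -> skip
r=45=101101 popcount=4 -> KEEP
r=46=101110 popcount=4 -> KEEP
r=47=101111 popcount=5 -> skip
r=48=110000 popcount=2 -> skip
r=49=110001 popcount=3 -> skip
r=50=110010 popcount=3 -> skip
r=51=110011 popcount=4 -> KEEP
r=52=110100 popcount=3 -> skip
r=53=110101 popcount=4 -> KEEP
r=54=110110 popcount=4 -> KEEP
r=55=110111 popcount=5 -> skip
r=56=111000 popcount=3 -> skip
r=57=111001 popcount=4 -> KEEP
r=58=111010 popcount=4 -> KEEP
r=59=111011 popcount=5 -> skip
r=60=111100 popcount=4 -> KEEP
r=61=111101 popcount=5 -> skip
r=62=111110 popcount=5 -> skip
r=63=111111 popcount=6 -> skip
r=64=1000000 popcount=1 -> skip
r=65=1000001 popcount=2 -> skip
r=66=1000010 popcount=2 -> skip
r=67=1000011 popcount=3 -> skip
r=68=1000100 popcount=2 -> skip
r=69=1000101 popcount=3 -> skip
r=70=1000110 popcount=3 -> skip
r=71=1000111 popcount=4 -> KEEP
r=72=1001000 popcount=2 -> skip
r=73=1001001 popcount=3 -> skip
r=74=1001010 popcount=3 -> skip
r=75=1001011 popcount=4 -> KEEP
r=76=1001100 popcount=3 -> skip
r=77=1001101 popcount=4 -> KEEP
r=78=1001110 popcount=4 -> KEEP
r=79=1001111 popcount=5 -> skip
r=80=1010000 popcount=2 -> skip
r=81=1010001 popcount=3 -> skip
r=82=1010010 popcount=3 -> skip
r=83=1010011 popcount=4 -> KEEP
r=84=1010100 popcount=3 -> skip
r=85=1010101 popcount=4 -> KEEP
Kept rows: 39 43 45 46 51 53 54 57 58 60 71 75 77 78 83 85

Answer: 39 43 45 46 51 53 54 57 58 60 71 75 77 78 83 85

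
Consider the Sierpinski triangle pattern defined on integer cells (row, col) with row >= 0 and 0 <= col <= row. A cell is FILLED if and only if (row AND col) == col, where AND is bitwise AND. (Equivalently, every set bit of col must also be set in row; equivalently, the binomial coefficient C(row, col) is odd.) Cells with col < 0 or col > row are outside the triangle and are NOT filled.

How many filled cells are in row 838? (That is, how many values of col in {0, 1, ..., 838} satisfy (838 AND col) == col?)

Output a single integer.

838 in binary = 1101000110
popcount(838) = number of 1-bits in 1101000110 = 5
A col c satisfies (838 AND c) == c iff every set bit of c is also set in 838; each of the 5 set bits of 838 can independently be on or off in c.
count = 2^5 = 32

Answer: 32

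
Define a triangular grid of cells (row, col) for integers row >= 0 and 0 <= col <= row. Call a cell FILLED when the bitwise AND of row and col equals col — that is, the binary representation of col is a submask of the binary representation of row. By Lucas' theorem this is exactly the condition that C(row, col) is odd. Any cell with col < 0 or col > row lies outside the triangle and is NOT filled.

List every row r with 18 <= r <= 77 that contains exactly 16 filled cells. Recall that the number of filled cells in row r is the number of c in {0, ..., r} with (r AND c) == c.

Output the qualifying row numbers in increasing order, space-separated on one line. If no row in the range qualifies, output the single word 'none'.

Row r has 2^popcount(r) filled cells, so we need popcount(r) = log2(16) = 4.
Scan r = 18..77 and keep those with exactly 4 one-bits:
r=18=10010 popcount=2 -> skip
r=19=10011 popcount=3 -> skip
r=20=10100 popcount=2 -> skip
r=21=10101 popcount=3 -> skip
r=22=10110 popcount=3 -> skip
r=23=10111 popcount=4 -> KEEP
r=24=11000 popcount=2 -> skip
r=25=11001 popcount=3 -> skip
r=26=11010 popcount=3 -> skip
r=27=11011 popcount=4 -> KEEP
r=28=11100 popcount=3 -> skip
r=29=11101 popcount=4 -> KEEP
r=30=11110 popcount=4 -> KEEP
r=31=11111 popcount=5 -> skip
r=32=100000 popcount=1 -> skip
r=33=100001 popcount=2 -> skip
r=34=100010 popcount=2 -> skip
r=35=100011 popcount=3 -> skip
r=36=100100 popcount=2 -> skip
r=37=100101 popcount=3 -> skip
r=38=100110 popcount=3 -> skip
r=39=100111 popcount=4 -> KEEP
r=40=101000 popcount=2 -> skip
r=41=101001 popcount=3 -> skip
r=42=101010 popcount=3 -> skip
r=43=101011 popcount=4 -> KEEP
r=44=101100 popcount=3 -> skip
r=45=101101 popcount=4 -> KEEP
r=46=101110 popcount=4 -> KEEP
r=47=101111 popcount=5 -> skip
r=48=110000 popcount=2 -> skip
r=49=110001 popcount=3 -> skip
r=50=110010 popcount=3 -> skip
r=51=110011 popcount=4 -> KEEP
r=52=110100 popcount=3 -> skip
r=53=110101 popcount=4 -> KEEP
r=54=110110 popcount=4 -> KEEP
r=55=110111 popcount=5 -> skip
r=56=111000 popcount=3 -> skip
r=57=111001 popcount=4 -> KEEP
r=58=111010 popcount=4 -> KEEP
r=59=111011 popcount=5 -> skip
r=60=111100 popcount=4 -> KEEP
r=61=111101 popcount=5 -> skip
r=62=111110 popcount=5 -> skip
r=63=111111 popcount=6 -> skip
r=64=1000000 popcount=1 -> skip
r=65=1000001 popcount=2 -> skip
r=66=1000010 popcount=2 -> skip
r=67=1000011 popcount=3 -> skip
r=68=1000100 popcount=2 -> skip
r=69=1000101 popcount=3 -> skip
r=70=1000110 popcount=3 -> skip
r=71=1000111 popcount=4 -> KEEP
r=72=1001000 popcount=2 -> skip
r=73=1001001 popcount=3 -> skip
r=74=1001010 popcount=3 -> skip
r=75=1001011 popcount=4 -> KEEP
r=76=1001100 popcount=3 -> skip
r=77=1001101 popcount=4 -> KEEP
Kept rows: 23 27 29 30 39 43 45 46 51 53 54 57 58 60 71 75 77

Answer: 23 27 29 30 39 43 45 46 51 53 54 57 58 60 71 75 77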